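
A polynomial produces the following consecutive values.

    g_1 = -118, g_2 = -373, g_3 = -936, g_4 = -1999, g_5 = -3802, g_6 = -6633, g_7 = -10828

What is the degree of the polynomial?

4

First differences: -255, -563, -1063, -1803, -2831, -4195
Second differences: -308, -500, -740, -1028, -1364
Third differences: -192, -240, -288, -336
Fourth differences: -48, -48, -48
The fourth differences are constant, so the polynomial has degree 4.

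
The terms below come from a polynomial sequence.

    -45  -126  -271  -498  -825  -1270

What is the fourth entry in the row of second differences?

-118

First differences: -81, -145, -227, -327, -445
Second differences: -64, -82, -100, -118
Third differences: -18, -18, -18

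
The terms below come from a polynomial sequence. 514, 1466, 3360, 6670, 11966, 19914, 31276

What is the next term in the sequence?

952, 1894, 3310, 5296, 7948, 11362
942, 1416, 1986, 2652, 3414
474, 570, 666, 762
96, 96, 96
Constant fourth difference = 96, so extend:
762 + 96 = 858;  3414 + 858 = 4272;  11362 + 4272 = 15634;  31276 + 15634 = 46910

46910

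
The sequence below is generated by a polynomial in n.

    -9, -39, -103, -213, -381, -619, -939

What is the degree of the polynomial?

First differences: -30, -64, -110, -168, -238, -320
Second differences: -34, -46, -58, -70, -82
Third differences: -12, -12, -12, -12
The third differences are constant, so the polynomial has degree 3.

3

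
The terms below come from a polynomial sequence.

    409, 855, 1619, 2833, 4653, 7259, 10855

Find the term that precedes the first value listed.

173

Δ: 446  764  1214  1820  2606  3596
Δ²: 318  450  606  786  990
Δ³: 132  156  180  204
Δ⁴: 24  24  24
The fourth differences are constant at 24.
Work back: 132 − 24 = 108;  318 − 108 = 210;  446 − 210 = 236;  409 − 236 = 173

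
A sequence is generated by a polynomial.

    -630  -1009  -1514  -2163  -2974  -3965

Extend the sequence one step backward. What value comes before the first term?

D1: -379, -505, -649, -811, -991
D2: -126, -144, -162, -180
D3: -18, -18, -18
The third differences are constant at -18.
Work back: -126 + 18 = -108;  -379 + 108 = -271;  -630 + 271 = -359

-359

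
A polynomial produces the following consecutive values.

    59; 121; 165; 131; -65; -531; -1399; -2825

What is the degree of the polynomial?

4

D1: 62, 44, -34, -196, -466, -868, -1426
D2: -18, -78, -162, -270, -402, -558
D3: -60, -84, -108, -132, -156
D4: -24, -24, -24, -24
The fourth differences are constant, so the polynomial has degree 4.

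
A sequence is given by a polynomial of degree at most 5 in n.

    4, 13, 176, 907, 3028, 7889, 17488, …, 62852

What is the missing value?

34591

Using the first 7 terms:
Δ: 9  163  731  2121  4861  9599
Δ²: 154  568  1390  2740  4738
Δ³: 414  822  1350  1998
Δ⁴: 408  528  648
Δ⁵: 120  120
Constant fifth difference = 120.
Extend forward: 648 + 120 = 768;  1998 + 768 = 2766;  4738 + 2766 = 7504;  9599 + 7504 = 17103;  17488 + 17103 = 34591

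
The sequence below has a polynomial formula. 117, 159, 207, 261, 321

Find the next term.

387

First differences: 42 , 48 , 54 , 60
Second differences: 6 , 6 , 6
The second differences are constant (6).
60 + 6 = 66;  321 + 66 = 387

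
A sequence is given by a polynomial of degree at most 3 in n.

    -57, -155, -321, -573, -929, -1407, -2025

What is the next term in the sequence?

-2801

Δ: -98, -166, -252, -356, -478, -618
Δ²: -68, -86, -104, -122, -140
Δ³: -18, -18, -18, -18
Constant third difference = -18, so extend:
-140 − 18 = -158;  -618 − 158 = -776;  -2025 − 776 = -2801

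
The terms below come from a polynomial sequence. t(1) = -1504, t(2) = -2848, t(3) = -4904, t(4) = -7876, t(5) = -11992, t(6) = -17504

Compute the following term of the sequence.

-24688

-1344, -2056, -2972, -4116, -5512
-712, -916, -1144, -1396
-204, -228, -252
-24, -24
The fourth differences are constant (-24).
-252 − 24 = -276;  -1396 − 276 = -1672;  -5512 − 1672 = -7184;  -17504 − 7184 = -24688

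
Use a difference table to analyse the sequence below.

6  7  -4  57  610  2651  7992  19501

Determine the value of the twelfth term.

First differences: 1, -11, 61, 553, 2041, 5341, 11509
Second differences: -12, 72, 492, 1488, 3300, 6168
Third differences: 84, 420, 996, 1812, 2868
Fourth differences: 336, 576, 816, 1056
Fifth differences: 240, 240, 240
Fifth differences constant at 240.
1056 + 240 = 1296;  2868 + 1296 = 4164;  6168 + 4164 = 10332;  11509 + 10332 = 21841;  19501 + 21841 = 41342
1296 + 240 = 1536;  4164 + 1536 = 5700;  10332 + 5700 = 16032;  21841 + 16032 = 37873;  41342 + 37873 = 79215
1536 + 240 = 1776;  5700 + 1776 = 7476;  16032 + 7476 = 23508;  37873 + 23508 = 61381;  79215 + 61381 = 140596
1776 + 240 = 2016;  7476 + 2016 = 9492;  23508 + 9492 = 33000;  61381 + 33000 = 94381;  140596 + 94381 = 234977

234977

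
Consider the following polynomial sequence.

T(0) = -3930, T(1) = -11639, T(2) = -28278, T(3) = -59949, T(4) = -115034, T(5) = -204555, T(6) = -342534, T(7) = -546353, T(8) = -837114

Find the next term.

-1239999

First differences: -7709, -16639, -31671, -55085, -89521, -137979, -203819, -290761
Second differences: -8930, -15032, -23414, -34436, -48458, -65840, -86942
Third differences: -6102, -8382, -11022, -14022, -17382, -21102
Fourth differences: -2280, -2640, -3000, -3360, -3720
Fifth differences: -360, -360, -360, -360
The fifth differences are constant (-360).
-3720 − 360 = -4080;  -21102 − 4080 = -25182;  -86942 − 25182 = -112124;  -290761 − 112124 = -402885;  -837114 − 402885 = -1239999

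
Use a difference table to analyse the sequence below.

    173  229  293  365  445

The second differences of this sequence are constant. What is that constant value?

Δ: 56, 64, 72, 80
Δ²: 8, 8, 8

8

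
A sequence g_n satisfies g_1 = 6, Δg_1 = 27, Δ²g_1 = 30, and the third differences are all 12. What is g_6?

561

Build the table forward from the leading diagonal:
D3: 12, 12, 12, 12, 12, 12
D2: 30, 42, 54, 66, 78, 90
D1: 27, 57, 99, 153, 219, 297
g: 6, 33, 90, 189, 342, 561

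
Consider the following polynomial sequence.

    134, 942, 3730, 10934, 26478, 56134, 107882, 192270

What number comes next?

322774

First differences: 808, 2788, 7204, 15544, 29656, 51748, 84388
Second differences: 1980, 4416, 8340, 14112, 22092, 32640
Third differences: 2436, 3924, 5772, 7980, 10548
Fourth differences: 1488, 1848, 2208, 2568
Fifth differences: 360, 360, 360
Constant fifth difference = 360, so extend:
2568 + 360 = 2928;  10548 + 2928 = 13476;  32640 + 13476 = 46116;  84388 + 46116 = 130504;  192270 + 130504 = 322774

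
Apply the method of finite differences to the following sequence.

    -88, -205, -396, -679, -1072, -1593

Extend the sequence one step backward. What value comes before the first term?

First differences: -117, -191, -283, -393, -521
Second differences: -74, -92, -110, -128
Third differences: -18, -18, -18
The third differences are constant at -18.
Work back: -74 + 18 = -56;  -117 + 56 = -61;  -88 + 61 = -27

-27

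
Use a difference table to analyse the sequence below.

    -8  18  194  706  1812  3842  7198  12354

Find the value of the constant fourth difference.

D1: 26, 176, 512, 1106, 2030, 3356, 5156
D2: 150, 336, 594, 924, 1326, 1800
D3: 186, 258, 330, 402, 474
D4: 72, 72, 72, 72

72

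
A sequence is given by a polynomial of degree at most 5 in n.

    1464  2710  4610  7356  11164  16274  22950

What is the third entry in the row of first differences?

2746

First differences: 1246, 1900, 2746, 3808, 5110, 6676
Second differences: 654, 846, 1062, 1302, 1566
Third differences: 192, 216, 240, 264
Fourth differences: 24, 24, 24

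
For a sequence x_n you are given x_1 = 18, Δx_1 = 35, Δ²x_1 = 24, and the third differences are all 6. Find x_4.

201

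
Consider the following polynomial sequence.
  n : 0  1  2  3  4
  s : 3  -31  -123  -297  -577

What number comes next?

-987

-34  -92  -174  -280
-58  -82  -106
-24  -24
Constant third difference = -24, so extend:
-106 − 24 = -130;  -280 − 130 = -410;  -577 − 410 = -987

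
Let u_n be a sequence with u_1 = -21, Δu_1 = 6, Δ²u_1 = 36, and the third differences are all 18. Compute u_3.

Build the table forward from the leading diagonal:
D3: 18  18  18
D2: 36  54  72
D1: 6  42  96
u: -21  -15  27

27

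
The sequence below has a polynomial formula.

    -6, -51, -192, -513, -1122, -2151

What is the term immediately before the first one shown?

-45, -141, -321, -609, -1029
-96, -180, -288, -420
-84, -108, -132
-24, -24
The fourth differences are constant at -24.
Work back: -84 + 24 = -60;  -96 + 60 = -36;  -45 + 36 = -9;  -6 + 9 = 3

3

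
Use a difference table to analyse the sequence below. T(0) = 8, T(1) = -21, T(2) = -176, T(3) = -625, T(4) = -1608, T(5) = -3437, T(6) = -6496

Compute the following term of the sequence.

-11241

First differences: -29 , -155 , -449 , -983 , -1829 , -3059
Second differences: -126 , -294 , -534 , -846 , -1230
Third differences: -168 , -240 , -312 , -384
Fourth differences: -72 , -72 , -72
The fourth differences are constant (-72).
-384 − 72 = -456;  -1230 − 456 = -1686;  -3059 − 1686 = -4745;  -6496 − 4745 = -11241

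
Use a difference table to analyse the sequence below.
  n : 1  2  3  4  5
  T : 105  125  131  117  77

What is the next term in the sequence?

20, 6, -14, -40
-14, -20, -26
-6, -6
The third differences are constant (-6).
-26 − 6 = -32;  -40 − 32 = -72;  77 − 72 = 5

5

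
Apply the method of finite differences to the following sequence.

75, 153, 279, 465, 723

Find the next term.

78, 126, 186, 258
48, 60, 72
12, 12
The third differences are constant (12).
72 + 12 = 84;  258 + 84 = 342;  723 + 342 = 1065

1065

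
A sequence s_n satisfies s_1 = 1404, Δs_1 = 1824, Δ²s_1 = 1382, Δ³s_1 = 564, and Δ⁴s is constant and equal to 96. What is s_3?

6434

Build the table forward from the leading diagonal:
Δ⁴: 96  96  96
Δ³: 564  660  756
Δ²: 1382  1946  2606
Δ: 1824  3206  5152
s: 1404  3228  6434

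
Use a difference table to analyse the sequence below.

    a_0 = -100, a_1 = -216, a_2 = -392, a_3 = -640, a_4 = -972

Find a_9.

First differences: -116, -176, -248, -332
Second differences: -60, -72, -84
Third differences: -12, -12
The third differences are constant (-12).
-84 − 12 = -96;  -332 − 96 = -428;  -972 − 428 = -1400
-96 − 12 = -108;  -428 − 108 = -536;  -1400 − 536 = -1936
-108 − 12 = -120;  -536 − 120 = -656;  -1936 − 656 = -2592
-120 − 12 = -132;  -656 − 132 = -788;  -2592 − 788 = -3380
-132 − 12 = -144;  -788 − 144 = -932;  -3380 − 932 = -4312

-4312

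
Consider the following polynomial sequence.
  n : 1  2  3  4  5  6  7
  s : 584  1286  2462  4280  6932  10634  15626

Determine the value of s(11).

First differences: 702 , 1176 , 1818 , 2652 , 3702 , 4992
Second differences: 474 , 642 , 834 , 1050 , 1290
Third differences: 168 , 192 , 216 , 240
Fourth differences: 24 , 24 , 24
Constant fourth difference = 24, so extend:
240 + 24 = 264;  1290 + 264 = 1554;  4992 + 1554 = 6546;  15626 + 6546 = 22172
264 + 24 = 288;  1554 + 288 = 1842;  6546 + 1842 = 8388;  22172 + 8388 = 30560
288 + 24 = 312;  1842 + 312 = 2154;  8388 + 2154 = 10542;  30560 + 10542 = 41102
312 + 24 = 336;  2154 + 336 = 2490;  10542 + 2490 = 13032;  41102 + 13032 = 54134

54134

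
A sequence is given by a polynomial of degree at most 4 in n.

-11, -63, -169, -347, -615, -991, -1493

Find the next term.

-2139

D1: -52  -106  -178  -268  -376  -502
D2: -54  -72  -90  -108  -126
D3: -18  -18  -18  -18
Constant third difference = -18, so extend:
-126 − 18 = -144;  -502 − 144 = -646;  -1493 − 646 = -2139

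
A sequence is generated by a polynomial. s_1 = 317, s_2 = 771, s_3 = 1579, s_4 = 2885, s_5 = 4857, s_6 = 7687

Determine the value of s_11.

43107

First differences: 454  808  1306  1972  2830
Second differences: 354  498  666  858
Third differences: 144  168  192
Fourth differences: 24  24
Constant fourth difference = 24, so extend:
192 + 24 = 216;  858 + 216 = 1074;  2830 + 1074 = 3904;  7687 + 3904 = 11591
216 + 24 = 240;  1074 + 240 = 1314;  3904 + 1314 = 5218;  11591 + 5218 = 16809
240 + 24 = 264;  1314 + 264 = 1578;  5218 + 1578 = 6796;  16809 + 6796 = 23605
264 + 24 = 288;  1578 + 288 = 1866;  6796 + 1866 = 8662;  23605 + 8662 = 32267
288 + 24 = 312;  1866 + 312 = 2178;  8662 + 2178 = 10840;  32267 + 10840 = 43107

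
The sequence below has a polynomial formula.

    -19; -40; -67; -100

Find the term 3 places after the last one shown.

Δ: -21  -27  -33
Δ²: -6  -6
Second differences constant at -6.
-33 − 6 = -39;  -100 − 39 = -139
-39 − 6 = -45;  -139 − 45 = -184
-45 − 6 = -51;  -184 − 51 = -235

-235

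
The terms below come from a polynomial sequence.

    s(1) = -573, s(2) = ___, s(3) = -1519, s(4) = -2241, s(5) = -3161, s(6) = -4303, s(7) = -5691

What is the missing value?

Using the last 5 terms:
Δ: -722  -920  -1142  -1388
Δ²: -198  -222  -246
Δ³: -24  -24
Constant third difference = -24.
Extend backward: -198 + 24 = -174;  -722 + 174 = -548;  -1519 + 548 = -971

-971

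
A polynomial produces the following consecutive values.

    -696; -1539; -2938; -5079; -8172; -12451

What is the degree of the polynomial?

D1: -843, -1399, -2141, -3093, -4279
D2: -556, -742, -952, -1186
D3: -186, -210, -234
D4: -24, -24
The fourth differences are constant, so the polynomial has degree 4.

4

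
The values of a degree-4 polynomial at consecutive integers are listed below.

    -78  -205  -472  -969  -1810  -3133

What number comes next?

D1: -127, -267, -497, -841, -1323
D2: -140, -230, -344, -482
D3: -90, -114, -138
D4: -24, -24
Fourth differences constant at -24.
-138 − 24 = -162;  -482 − 162 = -644;  -1323 − 644 = -1967;  -3133 − 1967 = -5100

-5100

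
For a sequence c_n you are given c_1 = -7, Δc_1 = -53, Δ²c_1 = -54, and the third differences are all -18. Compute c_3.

-167

Build the table forward from the leading diagonal:
D3: -18, -18, -18
D2: -54, -72, -90
D1: -53, -107, -179
c: -7, -60, -167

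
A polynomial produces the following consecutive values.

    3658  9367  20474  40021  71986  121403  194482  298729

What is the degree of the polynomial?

5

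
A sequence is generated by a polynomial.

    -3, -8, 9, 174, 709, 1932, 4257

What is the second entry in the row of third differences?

First differences: -5, 17, 165, 535, 1223, 2325
Second differences: 22, 148, 370, 688, 1102
Third differences: 126, 222, 318, 414
Fourth differences: 96, 96, 96

222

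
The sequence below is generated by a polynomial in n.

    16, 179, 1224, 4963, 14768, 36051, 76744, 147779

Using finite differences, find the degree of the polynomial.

5

Δ: 163, 1045, 3739, 9805, 21283, 40693, 71035
Δ²: 882, 2694, 6066, 11478, 19410, 30342
Δ³: 1812, 3372, 5412, 7932, 10932
Δ⁴: 1560, 2040, 2520, 3000
Δ⁵: 480, 480, 480
The fifth differences are constant, so the polynomial has degree 5.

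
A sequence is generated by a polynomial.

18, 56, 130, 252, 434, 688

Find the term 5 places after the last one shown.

D1: 38, 74, 122, 182, 254
D2: 36, 48, 60, 72
D3: 12, 12, 12
Third differences constant at 12.
72 + 12 = 84;  254 + 84 = 338;  688 + 338 = 1026
84 + 12 = 96;  338 + 96 = 434;  1026 + 434 = 1460
96 + 12 = 108;  434 + 108 = 542;  1460 + 542 = 2002
108 + 12 = 120;  542 + 120 = 662;  2002 + 662 = 2664
120 + 12 = 132;  662 + 132 = 794;  2664 + 794 = 3458

3458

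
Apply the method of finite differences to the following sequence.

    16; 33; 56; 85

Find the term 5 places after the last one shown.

320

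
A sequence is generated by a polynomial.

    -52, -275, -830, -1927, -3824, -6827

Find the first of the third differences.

-210

Δ: -223, -555, -1097, -1897, -3003
Δ²: -332, -542, -800, -1106
Δ³: -210, -258, -306
Δ⁴: -48, -48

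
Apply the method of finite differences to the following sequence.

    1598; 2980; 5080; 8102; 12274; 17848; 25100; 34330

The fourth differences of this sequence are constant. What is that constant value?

Δ: 1382, 2100, 3022, 4172, 5574, 7252, 9230
Δ²: 718, 922, 1150, 1402, 1678, 1978
Δ³: 204, 228, 252, 276, 300
Δ⁴: 24, 24, 24, 24

24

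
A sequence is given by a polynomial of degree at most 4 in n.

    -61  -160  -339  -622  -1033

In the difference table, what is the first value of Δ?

First differences: -99, -179, -283, -411
Second differences: -80, -104, -128
Third differences: -24, -24

-99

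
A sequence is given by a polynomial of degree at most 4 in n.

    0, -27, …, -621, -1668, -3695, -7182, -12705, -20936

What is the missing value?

-170

Using the last 6 terms:
D1: -1047  -2027  -3487  -5523  -8231
D2: -980  -1460  -2036  -2708
D3: -480  -576  -672
D4: -96  -96
Constant fourth difference = -96.
Extend backward: -480 + 96 = -384;  -980 + 384 = -596;  -1047 + 596 = -451;  -621 + 451 = -170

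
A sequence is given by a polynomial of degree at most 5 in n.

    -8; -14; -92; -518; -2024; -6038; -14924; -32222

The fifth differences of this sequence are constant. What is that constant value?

-240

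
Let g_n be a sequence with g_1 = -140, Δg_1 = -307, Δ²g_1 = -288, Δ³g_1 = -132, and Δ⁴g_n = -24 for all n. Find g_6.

Build the table forward from the leading diagonal:
Δ⁴: -24  -24  -24  -24  -24  -24
Δ³: -132  -156  -180  -204  -228  -252
Δ²: -288  -420  -576  -756  -960  -1188
Δ: -307  -595  -1015  -1591  -2347  -3307
g: -140  -447  -1042  -2057  -3648  -5995

-5995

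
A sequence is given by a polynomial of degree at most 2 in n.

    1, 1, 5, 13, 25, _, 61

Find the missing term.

Using the first 5 terms:
D1: 0  4  8  12
D2: 4  4  4
Constant second difference = 4.
Extend forward: 12 + 4 = 16;  25 + 16 = 41

41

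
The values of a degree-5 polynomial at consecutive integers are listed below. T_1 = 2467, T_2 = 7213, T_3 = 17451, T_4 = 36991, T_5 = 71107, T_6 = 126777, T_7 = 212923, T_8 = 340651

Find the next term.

523491

4746  10238  19540  34116  55670  86146  127728
5492  9302  14576  21554  30476  41582
3810  5274  6978  8922  11106
1464  1704  1944  2184
240  240  240
Constant fifth difference = 240, so extend:
2184 + 240 = 2424;  11106 + 2424 = 13530;  41582 + 13530 = 55112;  127728 + 55112 = 182840;  340651 + 182840 = 523491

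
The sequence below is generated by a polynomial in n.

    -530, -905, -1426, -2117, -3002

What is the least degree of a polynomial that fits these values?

3

Δ: -375, -521, -691, -885
Δ²: -146, -170, -194
Δ³: -24, -24
The third differences are constant, so the polynomial has degree 3.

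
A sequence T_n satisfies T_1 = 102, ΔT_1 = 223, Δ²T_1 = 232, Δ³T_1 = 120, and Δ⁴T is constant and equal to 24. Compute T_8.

Build the table forward from the leading diagonal:
Fourth differences: 24  24  24  24  24  24  24  24
Third differences: 120  144  168  192  216  240  264  288
Second differences: 232  352  496  664  856  1072  1312  1576
First differences: 223  455  807  1303  1967  2823  3895  5207
T: 102  325  780  1587  2890  4857  7680  11575

11575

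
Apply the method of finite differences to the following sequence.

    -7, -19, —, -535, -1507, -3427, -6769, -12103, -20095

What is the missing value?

Using the last 6 terms:
-972, -1920, -3342, -5334, -7992
-948, -1422, -1992, -2658
-474, -570, -666
-96, -96
Constant fourth difference = -96.
Extend backward: -474 + 96 = -378;  -948 + 378 = -570;  -972 + 570 = -402;  -535 + 402 = -133

-133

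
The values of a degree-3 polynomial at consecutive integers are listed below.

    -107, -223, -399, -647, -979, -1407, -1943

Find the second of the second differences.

Δ: -116, -176, -248, -332, -428, -536
Δ²: -60, -72, -84, -96, -108
Δ³: -12, -12, -12, -12

-72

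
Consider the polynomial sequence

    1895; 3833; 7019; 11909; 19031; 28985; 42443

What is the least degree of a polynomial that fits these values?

D1: 1938, 3186, 4890, 7122, 9954, 13458
D2: 1248, 1704, 2232, 2832, 3504
D3: 456, 528, 600, 672
D4: 72, 72, 72
The fourth differences are constant, so the polynomial has degree 4.

4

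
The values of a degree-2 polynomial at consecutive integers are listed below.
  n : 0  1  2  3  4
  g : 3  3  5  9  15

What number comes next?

0, 2, 4, 6
2, 2, 2
Second differences constant at 2.
6 + 2 = 8;  15 + 8 = 23

23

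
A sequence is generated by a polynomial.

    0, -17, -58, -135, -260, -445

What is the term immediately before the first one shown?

5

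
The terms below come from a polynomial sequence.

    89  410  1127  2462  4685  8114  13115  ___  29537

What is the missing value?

Using the first 7 terms:
Δ: 321, 717, 1335, 2223, 3429, 5001
Δ²: 396, 618, 888, 1206, 1572
Δ³: 222, 270, 318, 366
Δ⁴: 48, 48, 48
Constant fourth difference = 48.
Extend forward: 366 + 48 = 414;  1572 + 414 = 1986;  5001 + 1986 = 6987;  13115 + 6987 = 20102

20102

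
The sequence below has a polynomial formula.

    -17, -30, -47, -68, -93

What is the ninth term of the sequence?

D1: -13, -17, -21, -25
D2: -4, -4, -4
The second differences are constant (-4).
-25 − 4 = -29;  -93 − 29 = -122
-29 − 4 = -33;  -122 − 33 = -155
-33 − 4 = -37;  -155 − 37 = -192
-37 − 4 = -41;  -192 − 41 = -233

-233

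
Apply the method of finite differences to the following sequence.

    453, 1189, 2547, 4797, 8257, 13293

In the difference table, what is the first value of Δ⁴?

Δ: 736, 1358, 2250, 3460, 5036
Δ²: 622, 892, 1210, 1576
Δ³: 270, 318, 366
Δ⁴: 48, 48

48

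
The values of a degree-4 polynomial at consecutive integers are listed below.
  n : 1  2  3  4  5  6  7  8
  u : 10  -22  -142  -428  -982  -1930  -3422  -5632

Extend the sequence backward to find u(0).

First differences: -32  -120  -286  -554  -948  -1492  -2210
Second differences: -88  -166  -268  -394  -544  -718
Third differences: -78  -102  -126  -150  -174
Fourth differences: -24  -24  -24  -24
The fourth differences are constant at -24.
Work back: -78 + 24 = -54;  -88 + 54 = -34;  -32 + 34 = 2;  10 − 2 = 8

8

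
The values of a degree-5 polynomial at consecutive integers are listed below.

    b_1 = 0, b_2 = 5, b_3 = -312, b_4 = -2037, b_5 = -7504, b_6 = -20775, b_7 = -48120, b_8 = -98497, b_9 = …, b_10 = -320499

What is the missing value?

Using the first 8 terms:
D1: 5, -317, -1725, -5467, -13271, -27345, -50377
D2: -322, -1408, -3742, -7804, -14074, -23032
D3: -1086, -2334, -4062, -6270, -8958
D4: -1248, -1728, -2208, -2688
D5: -480, -480, -480
Constant fifth difference = -480.
Extend forward: -2688 − 480 = -3168;  -8958 − 3168 = -12126;  -23032 − 12126 = -35158;  -50377 − 35158 = -85535;  -98497 − 85535 = -184032

-184032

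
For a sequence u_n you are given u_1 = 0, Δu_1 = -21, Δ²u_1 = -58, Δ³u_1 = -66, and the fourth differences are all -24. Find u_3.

-100

Build the table forward from the leading diagonal:
Fourth differences: -24, -24, -24
Third differences: -66, -90, -114
Second differences: -58, -124, -214
First differences: -21, -79, -203
u: 0, -21, -100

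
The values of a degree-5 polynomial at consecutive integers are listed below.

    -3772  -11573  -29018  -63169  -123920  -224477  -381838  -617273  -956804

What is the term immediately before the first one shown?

First differences: -7801  -17445  -34151  -60751  -100557  -157361  -235435  -339531
Second differences: -9644  -16706  -26600  -39806  -56804  -78074  -104096
Third differences: -7062  -9894  -13206  -16998  -21270  -26022
Fourth differences: -2832  -3312  -3792  -4272  -4752
Fifth differences: -480  -480  -480  -480
The fifth differences are constant at -480.
Work back: -2832 + 480 = -2352;  -7062 + 2352 = -4710;  -9644 + 4710 = -4934;  -7801 + 4934 = -2867;  -3772 + 2867 = -905

-905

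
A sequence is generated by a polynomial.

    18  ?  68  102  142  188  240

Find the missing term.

40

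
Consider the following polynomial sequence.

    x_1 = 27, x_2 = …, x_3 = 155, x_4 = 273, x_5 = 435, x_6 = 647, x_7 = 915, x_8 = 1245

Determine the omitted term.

Using the last 6 terms:
D1: 118, 162, 212, 268, 330
D2: 44, 50, 56, 62
D3: 6, 6, 6
Constant third difference = 6.
Extend backward: 44 − 6 = 38;  118 − 38 = 80;  155 − 80 = 75

75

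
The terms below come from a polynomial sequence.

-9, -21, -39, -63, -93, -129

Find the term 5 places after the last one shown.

-399

First differences: -12, -18, -24, -30, -36
Second differences: -6, -6, -6, -6
Constant second difference = -6, so extend:
-36 − 6 = -42;  -129 − 42 = -171
-42 − 6 = -48;  -171 − 48 = -219
-48 − 6 = -54;  -219 − 54 = -273
-54 − 6 = -60;  -273 − 60 = -333
-60 − 6 = -66;  -333 − 66 = -399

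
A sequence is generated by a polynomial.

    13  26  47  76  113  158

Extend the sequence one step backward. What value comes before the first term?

13, 21, 29, 37, 45
8, 8, 8, 8
The second differences are constant at 8.
Work back: 13 − 8 = 5;  13 − 5 = 8

8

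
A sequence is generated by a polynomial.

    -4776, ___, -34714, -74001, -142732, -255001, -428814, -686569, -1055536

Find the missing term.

Using the last 7 terms:
Δ: -39287, -68731, -112269, -173813, -257755, -368967
Δ²: -29444, -43538, -61544, -83942, -111212
Δ³: -14094, -18006, -22398, -27270
Δ⁴: -3912, -4392, -4872
Δ⁵: -480, -480
Constant fifth difference = -480.
Extend backward: -3912 + 480 = -3432;  -14094 + 3432 = -10662;  -29444 + 10662 = -18782;  -39287 + 18782 = -20505;  -34714 + 20505 = -14209

-14209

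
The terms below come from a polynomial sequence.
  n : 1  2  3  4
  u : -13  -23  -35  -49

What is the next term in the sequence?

First differences: -10, -12, -14
Second differences: -2, -2
Second differences constant at -2.
-14 − 2 = -16;  -49 − 16 = -65

-65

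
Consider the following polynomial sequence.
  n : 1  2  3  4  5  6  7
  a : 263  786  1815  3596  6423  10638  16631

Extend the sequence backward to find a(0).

D1: 523, 1029, 1781, 2827, 4215, 5993
D2: 506, 752, 1046, 1388, 1778
D3: 246, 294, 342, 390
D4: 48, 48, 48
The fourth differences are constant at 48.
Work back: 246 − 48 = 198;  506 − 198 = 308;  523 − 308 = 215;  263 − 215 = 48

48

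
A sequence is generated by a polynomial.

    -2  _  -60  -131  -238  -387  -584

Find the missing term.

-19

Using the last 5 terms:
D1: -71, -107, -149, -197
D2: -36, -42, -48
D3: -6, -6
Constant third difference = -6.
Extend backward: -36 + 6 = -30;  -71 + 30 = -41;  -60 + 41 = -19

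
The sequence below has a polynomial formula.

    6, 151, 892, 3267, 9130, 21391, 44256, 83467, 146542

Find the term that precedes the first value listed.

-5

First differences: 145  741  2375  5863  12261  22865  39211  63075
Second differences: 596  1634  3488  6398  10604  16346  23864
Third differences: 1038  1854  2910  4206  5742  7518
Fourth differences: 816  1056  1296  1536  1776
Fifth differences: 240  240  240  240
The fifth differences are constant at 240.
Work back: 816 − 240 = 576;  1038 − 576 = 462;  596 − 462 = 134;  145 − 134 = 11;  6 − 11 = -5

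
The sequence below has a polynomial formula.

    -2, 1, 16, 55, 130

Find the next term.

3, 15, 39, 75
12, 24, 36
12, 12
Third differences constant at 12.
36 + 12 = 48;  75 + 48 = 123;  130 + 123 = 253

253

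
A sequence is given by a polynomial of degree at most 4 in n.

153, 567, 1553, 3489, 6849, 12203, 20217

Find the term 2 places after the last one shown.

47369

D1: 414 , 986 , 1936 , 3360 , 5354 , 8014
D2: 572 , 950 , 1424 , 1994 , 2660
D3: 378 , 474 , 570 , 666
D4: 96 , 96 , 96
Fourth differences constant at 96.
666 + 96 = 762;  2660 + 762 = 3422;  8014 + 3422 = 11436;  20217 + 11436 = 31653
762 + 96 = 858;  3422 + 858 = 4280;  11436 + 4280 = 15716;  31653 + 15716 = 47369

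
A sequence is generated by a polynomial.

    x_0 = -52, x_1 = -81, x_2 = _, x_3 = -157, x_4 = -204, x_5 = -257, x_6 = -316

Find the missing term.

Using the last 4 terms:
D1: -47, -53, -59
D2: -6, -6
Constant second difference = -6.
Extend backward: -47 + 6 = -41;  -157 + 41 = -116

-116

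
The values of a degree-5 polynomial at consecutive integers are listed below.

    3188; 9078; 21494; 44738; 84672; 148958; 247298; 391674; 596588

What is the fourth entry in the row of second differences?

24352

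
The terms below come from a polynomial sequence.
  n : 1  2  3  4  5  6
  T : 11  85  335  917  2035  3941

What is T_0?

D1: 74  250  582  1118  1906
D2: 176  332  536  788
D3: 156  204  252
D4: 48  48
The fourth differences are constant at 48.
Work back: 156 − 48 = 108;  176 − 108 = 68;  74 − 68 = 6;  11 − 6 = 5

5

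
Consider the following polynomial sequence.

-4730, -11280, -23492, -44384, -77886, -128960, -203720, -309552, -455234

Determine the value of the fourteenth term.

-6550, -12212, -20892, -33502, -51074, -74760, -105832, -145682
-5662, -8680, -12610, -17572, -23686, -31072, -39850
-3018, -3930, -4962, -6114, -7386, -8778
-912, -1032, -1152, -1272, -1392
-120, -120, -120, -120
Constant fifth difference = -120, so extend:
-1392 − 120 = -1512;  -8778 − 1512 = -10290;  -39850 − 10290 = -50140;  -145682 − 50140 = -195822;  -455234 − 195822 = -651056
-1512 − 120 = -1632;  -10290 − 1632 = -11922;  -50140 − 11922 = -62062;  -195822 − 62062 = -257884;  -651056 − 257884 = -908940
-1632 − 120 = -1752;  -11922 − 1752 = -13674;  -62062 − 13674 = -75736;  -257884 − 75736 = -333620;  -908940 − 333620 = -1242560
-1752 − 120 = -1872;  -13674 − 1872 = -15546;  -75736 − 15546 = -91282;  -333620 − 91282 = -424902;  -1242560 − 424902 = -1667462
-1872 − 120 = -1992;  -15546 − 1992 = -17538;  -91282 − 17538 = -108820;  -424902 − 108820 = -533722;  -1667462 − 533722 = -2201184

-2201184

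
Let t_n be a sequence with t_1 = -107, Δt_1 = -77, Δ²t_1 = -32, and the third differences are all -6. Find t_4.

Build the table forward from the leading diagonal:
Third differences: -6, -6, -6, -6
Second differences: -32, -38, -44, -50
First differences: -77, -109, -147, -191
t: -107, -184, -293, -440

-440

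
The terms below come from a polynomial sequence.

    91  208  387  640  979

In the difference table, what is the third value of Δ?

253

Δ: 117, 179, 253, 339
Δ²: 62, 74, 86
Δ³: 12, 12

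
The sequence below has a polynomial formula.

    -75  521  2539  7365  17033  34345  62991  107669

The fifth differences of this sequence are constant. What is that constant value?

120

D1: 596, 2018, 4826, 9668, 17312, 28646, 44678
D2: 1422, 2808, 4842, 7644, 11334, 16032
D3: 1386, 2034, 2802, 3690, 4698
D4: 648, 768, 888, 1008
D5: 120, 120, 120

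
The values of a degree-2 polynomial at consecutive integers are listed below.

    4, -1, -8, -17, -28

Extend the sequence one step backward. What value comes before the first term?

7

First differences: -5, -7, -9, -11
Second differences: -2, -2, -2
The second differences are constant at -2.
Work back: -5 + 2 = -3;  4 + 3 = 7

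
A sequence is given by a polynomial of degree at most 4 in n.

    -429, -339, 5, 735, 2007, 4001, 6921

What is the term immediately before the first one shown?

-373

D1: 90, 344, 730, 1272, 1994, 2920
D2: 254, 386, 542, 722, 926
D3: 132, 156, 180, 204
D4: 24, 24, 24
The fourth differences are constant at 24.
Work back: 132 − 24 = 108;  254 − 108 = 146;  90 − 146 = -56;  -429 + 56 = -373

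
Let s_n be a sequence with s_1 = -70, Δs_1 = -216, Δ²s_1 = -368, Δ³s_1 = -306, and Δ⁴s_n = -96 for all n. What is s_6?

-8370

Build the table forward from the leading diagonal:
Fourth differences: -96  -96  -96  -96  -96  -96
Third differences: -306  -402  -498  -594  -690  -786
Second differences: -368  -674  -1076  -1574  -2168  -2858
First differences: -216  -584  -1258  -2334  -3908  -6076
s: -70  -286  -870  -2128  -4462  -8370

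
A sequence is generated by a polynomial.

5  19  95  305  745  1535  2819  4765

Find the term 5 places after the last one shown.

31985

Δ: 14  76  210  440  790  1284  1946
Δ²: 62  134  230  350  494  662
Δ³: 72  96  120  144  168
Δ⁴: 24  24  24  24
The fourth differences are constant (24).
168 + 24 = 192;  662 + 192 = 854;  1946 + 854 = 2800;  4765 + 2800 = 7565
192 + 24 = 216;  854 + 216 = 1070;  2800 + 1070 = 3870;  7565 + 3870 = 11435
216 + 24 = 240;  1070 + 240 = 1310;  3870 + 1310 = 5180;  11435 + 5180 = 16615
240 + 24 = 264;  1310 + 264 = 1574;  5180 + 1574 = 6754;  16615 + 6754 = 23369
264 + 24 = 288;  1574 + 288 = 1862;  6754 + 1862 = 8616;  23369 + 8616 = 31985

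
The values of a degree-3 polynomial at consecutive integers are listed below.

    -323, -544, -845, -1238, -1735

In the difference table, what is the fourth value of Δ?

D1: -221, -301, -393, -497
D2: -80, -92, -104
D3: -12, -12

-497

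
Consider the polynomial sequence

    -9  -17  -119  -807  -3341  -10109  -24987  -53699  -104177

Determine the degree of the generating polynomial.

5

Δ: -8, -102, -688, -2534, -6768, -14878, -28712, -50478
Δ²: -94, -586, -1846, -4234, -8110, -13834, -21766
Δ³: -492, -1260, -2388, -3876, -5724, -7932
Δ⁴: -768, -1128, -1488, -1848, -2208
Δ⁵: -360, -360, -360, -360
The fifth differences are constant, so the polynomial has degree 5.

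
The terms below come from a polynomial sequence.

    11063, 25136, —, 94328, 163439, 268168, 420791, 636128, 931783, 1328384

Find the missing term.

50863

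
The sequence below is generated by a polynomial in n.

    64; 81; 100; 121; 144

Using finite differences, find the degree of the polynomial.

2

D1: 17, 19, 21, 23
D2: 2, 2, 2
The second differences are constant, so the polynomial has degree 2.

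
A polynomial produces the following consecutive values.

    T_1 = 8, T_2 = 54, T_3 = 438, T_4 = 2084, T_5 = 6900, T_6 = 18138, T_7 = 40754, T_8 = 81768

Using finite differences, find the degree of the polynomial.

5

46, 384, 1646, 4816, 11238, 22616, 41014
338, 1262, 3170, 6422, 11378, 18398
924, 1908, 3252, 4956, 7020
984, 1344, 1704, 2064
360, 360, 360
The fifth differences are constant, so the polynomial has degree 5.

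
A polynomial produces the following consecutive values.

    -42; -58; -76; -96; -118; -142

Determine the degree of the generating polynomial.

First differences: -16, -18, -20, -22, -24
Second differences: -2, -2, -2, -2
The second differences are constant, so the polynomial has degree 2.

2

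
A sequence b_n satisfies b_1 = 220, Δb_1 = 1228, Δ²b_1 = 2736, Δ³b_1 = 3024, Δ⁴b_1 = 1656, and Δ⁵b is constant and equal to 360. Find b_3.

5412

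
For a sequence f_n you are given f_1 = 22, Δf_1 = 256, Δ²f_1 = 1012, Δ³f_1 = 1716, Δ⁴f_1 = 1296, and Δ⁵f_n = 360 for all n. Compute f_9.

Build the table forward from the leading diagonal:
Δ⁵: 360, 360, 360, 360, 360, 360, 360, 360, 360
Δ⁴: 1296, 1656, 2016, 2376, 2736, 3096, 3456, 3816, 4176
Δ³: 1716, 3012, 4668, 6684, 9060, 11796, 14892, 18348, 22164
Δ²: 1012, 2728, 5740, 10408, 17092, 26152, 37948, 52840, 71188
Δ: 256, 1268, 3996, 9736, 20144, 37236, 63388, 101336, 154176
f: 22, 278, 1546, 5542, 15278, 35422, 72658, 136046, 237382

237382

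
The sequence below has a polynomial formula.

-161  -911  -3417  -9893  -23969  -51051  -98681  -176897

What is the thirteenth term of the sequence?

-1598177

D1: -750 , -2506 , -6476 , -14076 , -27082 , -47630 , -78216
D2: -1756 , -3970 , -7600 , -13006 , -20548 , -30586
D3: -2214 , -3630 , -5406 , -7542 , -10038
D4: -1416 , -1776 , -2136 , -2496
D5: -360 , -360 , -360
Fifth differences constant at -360.
-2496 − 360 = -2856;  -10038 − 2856 = -12894;  -30586 − 12894 = -43480;  -78216 − 43480 = -121696;  -176897 − 121696 = -298593
-2856 − 360 = -3216;  -12894 − 3216 = -16110;  -43480 − 16110 = -59590;  -121696 − 59590 = -181286;  -298593 − 181286 = -479879
-3216 − 360 = -3576;  -16110 − 3576 = -19686;  -59590 − 19686 = -79276;  -181286 − 79276 = -260562;  -479879 − 260562 = -740441
-3576 − 360 = -3936;  -19686 − 3936 = -23622;  -79276 − 23622 = -102898;  -260562 − 102898 = -363460;  -740441 − 363460 = -1103901
-3936 − 360 = -4296;  -23622 − 4296 = -27918;  -102898 − 27918 = -130816;  -363460 − 130816 = -494276;  -1103901 − 494276 = -1598177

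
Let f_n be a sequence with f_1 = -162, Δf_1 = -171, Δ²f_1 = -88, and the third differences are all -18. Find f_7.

-2868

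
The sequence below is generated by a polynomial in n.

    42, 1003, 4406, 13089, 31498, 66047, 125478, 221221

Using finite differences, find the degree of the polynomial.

5

First differences: 961, 3403, 8683, 18409, 34549, 59431, 95743
Second differences: 2442, 5280, 9726, 16140, 24882, 36312
Third differences: 2838, 4446, 6414, 8742, 11430
Fourth differences: 1608, 1968, 2328, 2688
Fifth differences: 360, 360, 360
The fifth differences are constant, so the polynomial has degree 5.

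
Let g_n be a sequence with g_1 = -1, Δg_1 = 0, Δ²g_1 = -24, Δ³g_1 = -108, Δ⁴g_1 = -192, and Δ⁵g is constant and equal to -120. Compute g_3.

Build the table forward from the leading diagonal:
Δ⁵: -120  -120  -120
Δ⁴: -192  -312  -432
Δ³: -108  -300  -612
Δ²: -24  -132  -432
Δ: 0  -24  -156
g: -1  -1  -25

-25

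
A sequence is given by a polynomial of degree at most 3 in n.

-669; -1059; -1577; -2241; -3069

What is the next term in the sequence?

-390, -518, -664, -828
-128, -146, -164
-18, -18
Third differences constant at -18.
-164 − 18 = -182;  -828 − 182 = -1010;  -3069 − 1010 = -4079

-4079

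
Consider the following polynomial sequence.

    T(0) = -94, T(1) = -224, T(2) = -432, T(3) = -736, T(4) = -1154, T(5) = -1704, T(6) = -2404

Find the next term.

-3272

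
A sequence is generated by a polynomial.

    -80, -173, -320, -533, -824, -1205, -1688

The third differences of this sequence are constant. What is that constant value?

-12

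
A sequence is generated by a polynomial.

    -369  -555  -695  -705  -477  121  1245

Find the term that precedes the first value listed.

-197

D1: -186, -140, -10, 228, 598, 1124
D2: 46, 130, 238, 370, 526
D3: 84, 108, 132, 156
D4: 24, 24, 24
The fourth differences are constant at 24.
Work back: 84 − 24 = 60;  46 − 60 = -14;  -186 + 14 = -172;  -369 + 172 = -197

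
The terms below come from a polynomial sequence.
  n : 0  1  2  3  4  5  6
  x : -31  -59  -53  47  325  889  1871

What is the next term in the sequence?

3427

Δ: -28 , 6 , 100 , 278 , 564 , 982
Δ²: 34 , 94 , 178 , 286 , 418
Δ³: 60 , 84 , 108 , 132
Δ⁴: 24 , 24 , 24
Fourth differences constant at 24.
132 + 24 = 156;  418 + 156 = 574;  982 + 574 = 1556;  1871 + 1556 = 3427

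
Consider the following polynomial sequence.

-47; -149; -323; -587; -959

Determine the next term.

First differences: -102, -174, -264, -372
Second differences: -72, -90, -108
Third differences: -18, -18
Constant third difference = -18, so extend:
-108 − 18 = -126;  -372 − 126 = -498;  -959 − 498 = -1457

-1457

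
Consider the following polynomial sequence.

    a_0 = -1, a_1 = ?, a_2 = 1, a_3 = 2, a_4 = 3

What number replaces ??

0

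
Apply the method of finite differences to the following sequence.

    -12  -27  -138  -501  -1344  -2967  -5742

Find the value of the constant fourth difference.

D1: -15, -111, -363, -843, -1623, -2775
D2: -96, -252, -480, -780, -1152
D3: -156, -228, -300, -372
D4: -72, -72, -72

-72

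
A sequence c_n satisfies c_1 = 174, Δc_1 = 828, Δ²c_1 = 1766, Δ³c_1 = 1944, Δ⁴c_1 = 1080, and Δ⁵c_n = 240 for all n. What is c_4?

Build the table forward from the leading diagonal:
D5: 240  240  240  240
D4: 1080  1320  1560  1800
D3: 1944  3024  4344  5904
D2: 1766  3710  6734  11078
D1: 828  2594  6304  13038
c: 174  1002  3596  9900

9900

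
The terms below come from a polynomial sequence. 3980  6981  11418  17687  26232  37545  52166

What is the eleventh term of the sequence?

156210

Δ: 3001  4437  6269  8545  11313  14621
Δ²: 1436  1832  2276  2768  3308
Δ³: 396  444  492  540
Δ⁴: 48  48  48
Fourth differences constant at 48.
540 + 48 = 588;  3308 + 588 = 3896;  14621 + 3896 = 18517;  52166 + 18517 = 70683
588 + 48 = 636;  3896 + 636 = 4532;  18517 + 4532 = 23049;  70683 + 23049 = 93732
636 + 48 = 684;  4532 + 684 = 5216;  23049 + 5216 = 28265;  93732 + 28265 = 121997
684 + 48 = 732;  5216 + 732 = 5948;  28265 + 5948 = 34213;  121997 + 34213 = 156210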